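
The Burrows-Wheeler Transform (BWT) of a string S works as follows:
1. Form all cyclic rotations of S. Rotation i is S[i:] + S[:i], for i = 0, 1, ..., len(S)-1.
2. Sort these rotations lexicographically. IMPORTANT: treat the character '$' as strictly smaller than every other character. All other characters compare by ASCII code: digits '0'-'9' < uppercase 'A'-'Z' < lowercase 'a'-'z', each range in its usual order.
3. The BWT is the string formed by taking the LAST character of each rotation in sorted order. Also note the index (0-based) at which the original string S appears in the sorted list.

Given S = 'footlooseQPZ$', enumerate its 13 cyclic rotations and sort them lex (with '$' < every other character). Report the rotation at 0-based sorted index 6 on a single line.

All 13 rotations (rotation i = S[i:]+S[:i]):
  rot[0] = footlooseQPZ$
  rot[1] = ootlooseQPZ$f
  rot[2] = otlooseQPZ$fo
  rot[3] = tlooseQPZ$foo
  rot[4] = looseQPZ$foot
  rot[5] = ooseQPZ$footl
  rot[6] = oseQPZ$footlo
  rot[7] = seQPZ$footloo
  rot[8] = eQPZ$footloos
  rot[9] = QPZ$footloose
  rot[10] = PZ$footlooseQ
  rot[11] = Z$footlooseQP
  rot[12] = $footlooseQPZ
Sorted (with $ < everything):
  sorted[0] = $footlooseQPZ
  sorted[1] = PZ$footlooseQ
  sorted[2] = QPZ$footloose
  sorted[3] = Z$footlooseQP
  sorted[4] = eQPZ$footloos
  sorted[5] = footlooseQPZ$
  sorted[6] = looseQPZ$foot
  sorted[7] = ooseQPZ$footl
  sorted[8] = ootlooseQPZ$f
  sorted[9] = oseQPZ$footlo
  sorted[10] = otlooseQPZ$fo
  sorted[11] = seQPZ$footloo
  sorted[12] = tlooseQPZ$foo
sorted[6] = looseQPZ$foot

Answer: looseQPZ$foot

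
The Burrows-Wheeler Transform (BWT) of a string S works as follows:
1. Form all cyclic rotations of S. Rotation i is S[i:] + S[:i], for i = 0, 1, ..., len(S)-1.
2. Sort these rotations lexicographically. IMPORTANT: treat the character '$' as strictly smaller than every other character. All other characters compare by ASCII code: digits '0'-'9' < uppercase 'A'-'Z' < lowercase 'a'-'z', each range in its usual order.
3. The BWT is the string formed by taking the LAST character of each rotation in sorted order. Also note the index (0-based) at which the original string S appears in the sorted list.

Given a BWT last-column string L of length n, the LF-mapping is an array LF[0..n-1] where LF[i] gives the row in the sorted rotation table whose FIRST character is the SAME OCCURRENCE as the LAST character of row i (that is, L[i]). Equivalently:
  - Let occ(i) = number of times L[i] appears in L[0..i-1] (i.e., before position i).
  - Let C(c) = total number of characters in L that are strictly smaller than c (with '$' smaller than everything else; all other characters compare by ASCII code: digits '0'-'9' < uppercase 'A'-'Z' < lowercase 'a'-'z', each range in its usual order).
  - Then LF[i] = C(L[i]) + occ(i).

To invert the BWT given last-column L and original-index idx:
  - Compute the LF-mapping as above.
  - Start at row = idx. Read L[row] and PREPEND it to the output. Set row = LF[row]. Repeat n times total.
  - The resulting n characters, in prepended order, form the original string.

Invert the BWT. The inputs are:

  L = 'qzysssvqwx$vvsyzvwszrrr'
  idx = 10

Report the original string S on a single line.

Answer: syqsrzwsrzyvwxsvvvsrzq$

Derivation:
LF mapping: 1 20 18 6 7 8 11 2 15 17 0 12 13 9 19 21 14 16 10 22 3 4 5
Walk LF starting at row 10, prepending L[row]:
  step 1: row=10, L[10]='$', prepend. Next row=LF[10]=0
  step 2: row=0, L[0]='q', prepend. Next row=LF[0]=1
  step 3: row=1, L[1]='z', prepend. Next row=LF[1]=20
  step 4: row=20, L[20]='r', prepend. Next row=LF[20]=3
  step 5: row=3, L[3]='s', prepend. Next row=LF[3]=6
  step 6: row=6, L[6]='v', prepend. Next row=LF[6]=11
  step 7: row=11, L[11]='v', prepend. Next row=LF[11]=12
  step 8: row=12, L[12]='v', prepend. Next row=LF[12]=13
  step 9: row=13, L[13]='s', prepend. Next row=LF[13]=9
  step 10: row=9, L[9]='x', prepend. Next row=LF[9]=17
  step 11: row=17, L[17]='w', prepend. Next row=LF[17]=16
  step 12: row=16, L[16]='v', prepend. Next row=LF[16]=14
  step 13: row=14, L[14]='y', prepend. Next row=LF[14]=19
  step 14: row=19, L[19]='z', prepend. Next row=LF[19]=22
  step 15: row=22, L[22]='r', prepend. Next row=LF[22]=5
  step 16: row=5, L[5]='s', prepend. Next row=LF[5]=8
  step 17: row=8, L[8]='w', prepend. Next row=LF[8]=15
  step 18: row=15, L[15]='z', prepend. Next row=LF[15]=21
  step 19: row=21, L[21]='r', prepend. Next row=LF[21]=4
  step 20: row=4, L[4]='s', prepend. Next row=LF[4]=7
  step 21: row=7, L[7]='q', prepend. Next row=LF[7]=2
  step 22: row=2, L[2]='y', prepend. Next row=LF[2]=18
  step 23: row=18, L[18]='s', prepend. Next row=LF[18]=10
Reversed output: syqsrzwsrzyvwxsvvvsrzq$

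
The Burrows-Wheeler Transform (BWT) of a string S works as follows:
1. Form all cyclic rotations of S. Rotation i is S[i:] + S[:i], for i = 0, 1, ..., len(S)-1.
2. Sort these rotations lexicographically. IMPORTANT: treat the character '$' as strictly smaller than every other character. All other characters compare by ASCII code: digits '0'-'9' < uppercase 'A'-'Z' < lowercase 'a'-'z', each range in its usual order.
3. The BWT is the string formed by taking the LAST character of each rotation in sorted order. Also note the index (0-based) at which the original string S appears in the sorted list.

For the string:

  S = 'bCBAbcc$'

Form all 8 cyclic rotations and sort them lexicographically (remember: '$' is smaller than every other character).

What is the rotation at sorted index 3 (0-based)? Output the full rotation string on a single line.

All 8 rotations (rotation i = S[i:]+S[:i]):
  rot[0] = bCBAbcc$
  rot[1] = CBAbcc$b
  rot[2] = BAbcc$bC
  rot[3] = Abcc$bCB
  rot[4] = bcc$bCBA
  rot[5] = cc$bCBAb
  rot[6] = c$bCBAbc
  rot[7] = $bCBAbcc
Sorted (with $ < everything):
  sorted[0] = $bCBAbcc
  sorted[1] = Abcc$bCB
  sorted[2] = BAbcc$bC
  sorted[3] = CBAbcc$b
  sorted[4] = bCBAbcc$
  sorted[5] = bcc$bCBA
  sorted[6] = c$bCBAbc
  sorted[7] = cc$bCBAb
sorted[3] = CBAbcc$b

Answer: CBAbcc$b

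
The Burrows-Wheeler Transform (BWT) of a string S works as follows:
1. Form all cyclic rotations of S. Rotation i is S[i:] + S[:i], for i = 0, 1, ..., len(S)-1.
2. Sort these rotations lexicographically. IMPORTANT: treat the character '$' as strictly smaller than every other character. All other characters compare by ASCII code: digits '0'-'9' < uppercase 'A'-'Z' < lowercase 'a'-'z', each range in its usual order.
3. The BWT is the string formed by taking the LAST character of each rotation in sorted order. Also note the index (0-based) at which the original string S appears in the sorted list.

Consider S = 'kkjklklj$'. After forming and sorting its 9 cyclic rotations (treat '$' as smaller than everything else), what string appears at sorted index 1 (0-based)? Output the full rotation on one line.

Answer: j$kkjklkl

Derivation:
All 9 rotations (rotation i = S[i:]+S[:i]):
  rot[0] = kkjklklj$
  rot[1] = kjklklj$k
  rot[2] = jklklj$kk
  rot[3] = klklj$kkj
  rot[4] = lklj$kkjk
  rot[5] = klj$kkjkl
  rot[6] = lj$kkjklk
  rot[7] = j$kkjklkl
  rot[8] = $kkjklklj
Sorted (with $ < everything):
  sorted[0] = $kkjklklj
  sorted[1] = j$kkjklkl
  sorted[2] = jklklj$kk
  sorted[3] = kjklklj$k
  sorted[4] = kkjklklj$
  sorted[5] = klj$kkjkl
  sorted[6] = klklj$kkj
  sorted[7] = lj$kkjklk
  sorted[8] = lklj$kkjk
sorted[1] = j$kkjklkl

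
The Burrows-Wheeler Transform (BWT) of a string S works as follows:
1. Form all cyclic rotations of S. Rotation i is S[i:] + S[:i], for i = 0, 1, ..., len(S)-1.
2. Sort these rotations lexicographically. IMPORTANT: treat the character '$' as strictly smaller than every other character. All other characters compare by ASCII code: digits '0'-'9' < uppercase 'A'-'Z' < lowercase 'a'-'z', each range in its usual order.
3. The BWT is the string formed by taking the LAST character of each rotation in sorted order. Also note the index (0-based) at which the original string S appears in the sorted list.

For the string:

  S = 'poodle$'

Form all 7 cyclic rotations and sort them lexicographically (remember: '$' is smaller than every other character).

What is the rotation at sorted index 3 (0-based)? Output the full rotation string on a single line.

All 7 rotations (rotation i = S[i:]+S[:i]):
  rot[0] = poodle$
  rot[1] = oodle$p
  rot[2] = odle$po
  rot[3] = dle$poo
  rot[4] = le$pood
  rot[5] = e$poodl
  rot[6] = $poodle
Sorted (with $ < everything):
  sorted[0] = $poodle
  sorted[1] = dle$poo
  sorted[2] = e$poodl
  sorted[3] = le$pood
  sorted[4] = odle$po
  sorted[5] = oodle$p
  sorted[6] = poodle$
sorted[3] = le$pood

Answer: le$pood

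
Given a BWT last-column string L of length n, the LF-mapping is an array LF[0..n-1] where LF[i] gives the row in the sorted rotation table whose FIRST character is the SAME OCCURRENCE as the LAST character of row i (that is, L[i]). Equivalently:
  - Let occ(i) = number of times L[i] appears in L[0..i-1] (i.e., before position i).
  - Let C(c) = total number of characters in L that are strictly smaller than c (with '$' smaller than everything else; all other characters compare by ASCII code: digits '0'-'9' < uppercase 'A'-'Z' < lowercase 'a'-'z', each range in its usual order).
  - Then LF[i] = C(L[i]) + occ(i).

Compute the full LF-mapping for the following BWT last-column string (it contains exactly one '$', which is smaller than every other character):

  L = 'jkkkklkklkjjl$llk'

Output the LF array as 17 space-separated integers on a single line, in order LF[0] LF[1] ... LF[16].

Answer: 1 4 5 6 7 12 8 9 13 10 2 3 14 0 15 16 11

Derivation:
Char counts: '$':1, 'j':3, 'k':8, 'l':5
C (first-col start): C('$')=0, C('j')=1, C('k')=4, C('l')=12
L[0]='j': occ=0, LF[0]=C('j')+0=1+0=1
L[1]='k': occ=0, LF[1]=C('k')+0=4+0=4
L[2]='k': occ=1, LF[2]=C('k')+1=4+1=5
L[3]='k': occ=2, LF[3]=C('k')+2=4+2=6
L[4]='k': occ=3, LF[4]=C('k')+3=4+3=7
L[5]='l': occ=0, LF[5]=C('l')+0=12+0=12
L[6]='k': occ=4, LF[6]=C('k')+4=4+4=8
L[7]='k': occ=5, LF[7]=C('k')+5=4+5=9
L[8]='l': occ=1, LF[8]=C('l')+1=12+1=13
L[9]='k': occ=6, LF[9]=C('k')+6=4+6=10
L[10]='j': occ=1, LF[10]=C('j')+1=1+1=2
L[11]='j': occ=2, LF[11]=C('j')+2=1+2=3
L[12]='l': occ=2, LF[12]=C('l')+2=12+2=14
L[13]='$': occ=0, LF[13]=C('$')+0=0+0=0
L[14]='l': occ=3, LF[14]=C('l')+3=12+3=15
L[15]='l': occ=4, LF[15]=C('l')+4=12+4=16
L[16]='k': occ=7, LF[16]=C('k')+7=4+7=11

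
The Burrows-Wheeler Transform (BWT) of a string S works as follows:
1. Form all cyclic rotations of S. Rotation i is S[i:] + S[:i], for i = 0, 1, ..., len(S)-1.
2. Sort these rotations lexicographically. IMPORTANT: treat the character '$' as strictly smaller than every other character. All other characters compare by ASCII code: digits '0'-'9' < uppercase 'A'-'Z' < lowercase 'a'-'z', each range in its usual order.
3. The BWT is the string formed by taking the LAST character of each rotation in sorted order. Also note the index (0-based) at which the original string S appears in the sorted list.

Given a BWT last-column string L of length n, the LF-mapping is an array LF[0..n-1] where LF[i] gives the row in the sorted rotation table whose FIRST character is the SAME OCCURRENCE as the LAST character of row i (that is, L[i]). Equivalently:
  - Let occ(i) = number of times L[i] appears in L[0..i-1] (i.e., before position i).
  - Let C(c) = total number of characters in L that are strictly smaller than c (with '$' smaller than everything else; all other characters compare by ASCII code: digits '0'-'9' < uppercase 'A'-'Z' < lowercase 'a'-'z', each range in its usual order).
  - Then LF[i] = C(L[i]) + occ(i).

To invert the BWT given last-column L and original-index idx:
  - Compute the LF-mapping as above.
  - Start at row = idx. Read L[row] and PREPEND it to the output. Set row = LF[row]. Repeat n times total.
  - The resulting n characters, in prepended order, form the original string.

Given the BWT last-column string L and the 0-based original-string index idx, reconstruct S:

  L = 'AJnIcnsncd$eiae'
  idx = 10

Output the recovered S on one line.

LF mapping: 1 3 11 2 5 12 14 13 6 7 0 8 10 4 9
Walk LF starting at row 10, prepending L[row]:
  step 1: row=10, L[10]='$', prepend. Next row=LF[10]=0
  step 2: row=0, L[0]='A', prepend. Next row=LF[0]=1
  step 3: row=1, L[1]='J', prepend. Next row=LF[1]=3
  step 4: row=3, L[3]='I', prepend. Next row=LF[3]=2
  step 5: row=2, L[2]='n', prepend. Next row=LF[2]=11
  step 6: row=11, L[11]='e', prepend. Next row=LF[11]=8
  step 7: row=8, L[8]='c', prepend. Next row=LF[8]=6
  step 8: row=6, L[6]='s', prepend. Next row=LF[6]=14
  step 9: row=14, L[14]='e', prepend. Next row=LF[14]=9
  step 10: row=9, L[9]='d', prepend. Next row=LF[9]=7
  step 11: row=7, L[7]='n', prepend. Next row=LF[7]=13
  step 12: row=13, L[13]='a', prepend. Next row=LF[13]=4
  step 13: row=4, L[4]='c', prepend. Next row=LF[4]=5
  step 14: row=5, L[5]='n', prepend. Next row=LF[5]=12
  step 15: row=12, L[12]='i', prepend. Next row=LF[12]=10
Reversed output: incandescenIJA$

Answer: incandescenIJA$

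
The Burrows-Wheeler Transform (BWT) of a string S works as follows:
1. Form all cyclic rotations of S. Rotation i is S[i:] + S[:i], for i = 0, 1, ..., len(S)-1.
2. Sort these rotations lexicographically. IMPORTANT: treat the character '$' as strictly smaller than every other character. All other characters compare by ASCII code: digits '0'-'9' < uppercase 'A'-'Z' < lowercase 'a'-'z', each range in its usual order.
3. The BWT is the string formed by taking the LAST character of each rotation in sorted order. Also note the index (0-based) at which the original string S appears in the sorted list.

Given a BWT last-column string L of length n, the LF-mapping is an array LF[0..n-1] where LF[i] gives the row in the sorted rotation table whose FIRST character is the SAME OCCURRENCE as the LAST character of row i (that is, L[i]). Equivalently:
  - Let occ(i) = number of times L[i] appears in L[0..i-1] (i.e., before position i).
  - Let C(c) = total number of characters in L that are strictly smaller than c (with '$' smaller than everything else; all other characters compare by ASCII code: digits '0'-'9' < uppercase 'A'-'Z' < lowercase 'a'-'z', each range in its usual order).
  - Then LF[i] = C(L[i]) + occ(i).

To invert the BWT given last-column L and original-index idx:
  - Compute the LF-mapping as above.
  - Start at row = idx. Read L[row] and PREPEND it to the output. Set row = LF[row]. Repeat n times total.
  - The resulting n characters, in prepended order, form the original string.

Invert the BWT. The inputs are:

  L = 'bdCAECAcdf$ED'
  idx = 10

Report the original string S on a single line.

Answer: dACAECDfcEdb$

Derivation:
LF mapping: 8 10 3 1 6 4 2 9 11 12 0 7 5
Walk LF starting at row 10, prepending L[row]:
  step 1: row=10, L[10]='$', prepend. Next row=LF[10]=0
  step 2: row=0, L[0]='b', prepend. Next row=LF[0]=8
  step 3: row=8, L[8]='d', prepend. Next row=LF[8]=11
  step 4: row=11, L[11]='E', prepend. Next row=LF[11]=7
  step 5: row=7, L[7]='c', prepend. Next row=LF[7]=9
  step 6: row=9, L[9]='f', prepend. Next row=LF[9]=12
  step 7: row=12, L[12]='D', prepend. Next row=LF[12]=5
  step 8: row=5, L[5]='C', prepend. Next row=LF[5]=4
  step 9: row=4, L[4]='E', prepend. Next row=LF[4]=6
  step 10: row=6, L[6]='A', prepend. Next row=LF[6]=2
  step 11: row=2, L[2]='C', prepend. Next row=LF[2]=3
  step 12: row=3, L[3]='A', prepend. Next row=LF[3]=1
  step 13: row=1, L[1]='d', prepend. Next row=LF[1]=10
Reversed output: dACAECDfcEdb$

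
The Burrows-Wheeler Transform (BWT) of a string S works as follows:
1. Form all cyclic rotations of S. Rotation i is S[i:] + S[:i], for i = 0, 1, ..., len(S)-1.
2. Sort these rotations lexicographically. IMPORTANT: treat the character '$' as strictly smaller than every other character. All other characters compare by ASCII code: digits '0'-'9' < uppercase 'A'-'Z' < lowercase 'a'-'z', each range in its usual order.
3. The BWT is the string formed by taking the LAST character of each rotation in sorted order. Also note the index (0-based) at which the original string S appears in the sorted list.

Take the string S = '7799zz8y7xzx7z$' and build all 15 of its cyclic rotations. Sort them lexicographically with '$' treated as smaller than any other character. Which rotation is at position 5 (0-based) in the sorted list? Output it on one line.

Answer: 8y7xzx7z$7799zz

Derivation:
All 15 rotations (rotation i = S[i:]+S[:i]):
  rot[0] = 7799zz8y7xzx7z$
  rot[1] = 799zz8y7xzx7z$7
  rot[2] = 99zz8y7xzx7z$77
  rot[3] = 9zz8y7xzx7z$779
  rot[4] = zz8y7xzx7z$7799
  rot[5] = z8y7xzx7z$7799z
  rot[6] = 8y7xzx7z$7799zz
  rot[7] = y7xzx7z$7799zz8
  rot[8] = 7xzx7z$7799zz8y
  rot[9] = xzx7z$7799zz8y7
  rot[10] = zx7z$7799zz8y7x
  rot[11] = x7z$7799zz8y7xz
  rot[12] = 7z$7799zz8y7xzx
  rot[13] = z$7799zz8y7xzx7
  rot[14] = $7799zz8y7xzx7z
Sorted (with $ < everything):
  sorted[0] = $7799zz8y7xzx7z
  sorted[1] = 7799zz8y7xzx7z$
  sorted[2] = 799zz8y7xzx7z$7
  sorted[3] = 7xzx7z$7799zz8y
  sorted[4] = 7z$7799zz8y7xzx
  sorted[5] = 8y7xzx7z$7799zz
  sorted[6] = 99zz8y7xzx7z$77
  sorted[7] = 9zz8y7xzx7z$779
  sorted[8] = x7z$7799zz8y7xz
  sorted[9] = xzx7z$7799zz8y7
  sorted[10] = y7xzx7z$7799zz8
  sorted[11] = z$7799zz8y7xzx7
  sorted[12] = z8y7xzx7z$7799z
  sorted[13] = zx7z$7799zz8y7x
  sorted[14] = zz8y7xzx7z$7799
sorted[5] = 8y7xzx7z$7799zz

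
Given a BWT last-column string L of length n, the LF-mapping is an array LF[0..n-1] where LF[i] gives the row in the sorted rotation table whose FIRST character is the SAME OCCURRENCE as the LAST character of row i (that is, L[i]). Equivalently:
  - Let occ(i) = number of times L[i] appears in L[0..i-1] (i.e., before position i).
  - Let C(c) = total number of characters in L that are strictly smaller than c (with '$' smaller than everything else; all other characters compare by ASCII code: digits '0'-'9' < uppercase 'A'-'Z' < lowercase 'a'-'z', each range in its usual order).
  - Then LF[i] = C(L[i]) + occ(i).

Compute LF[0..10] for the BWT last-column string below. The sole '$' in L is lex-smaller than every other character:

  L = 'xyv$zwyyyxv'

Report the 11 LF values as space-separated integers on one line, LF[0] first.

Answer: 4 6 1 0 10 3 7 8 9 5 2

Derivation:
Char counts: '$':1, 'v':2, 'w':1, 'x':2, 'y':4, 'z':1
C (first-col start): C('$')=0, C('v')=1, C('w')=3, C('x')=4, C('y')=6, C('z')=10
L[0]='x': occ=0, LF[0]=C('x')+0=4+0=4
L[1]='y': occ=0, LF[1]=C('y')+0=6+0=6
L[2]='v': occ=0, LF[2]=C('v')+0=1+0=1
L[3]='$': occ=0, LF[3]=C('$')+0=0+0=0
L[4]='z': occ=0, LF[4]=C('z')+0=10+0=10
L[5]='w': occ=0, LF[5]=C('w')+0=3+0=3
L[6]='y': occ=1, LF[6]=C('y')+1=6+1=7
L[7]='y': occ=2, LF[7]=C('y')+2=6+2=8
L[8]='y': occ=3, LF[8]=C('y')+3=6+3=9
L[9]='x': occ=1, LF[9]=C('x')+1=4+1=5
L[10]='v': occ=1, LF[10]=C('v')+1=1+1=2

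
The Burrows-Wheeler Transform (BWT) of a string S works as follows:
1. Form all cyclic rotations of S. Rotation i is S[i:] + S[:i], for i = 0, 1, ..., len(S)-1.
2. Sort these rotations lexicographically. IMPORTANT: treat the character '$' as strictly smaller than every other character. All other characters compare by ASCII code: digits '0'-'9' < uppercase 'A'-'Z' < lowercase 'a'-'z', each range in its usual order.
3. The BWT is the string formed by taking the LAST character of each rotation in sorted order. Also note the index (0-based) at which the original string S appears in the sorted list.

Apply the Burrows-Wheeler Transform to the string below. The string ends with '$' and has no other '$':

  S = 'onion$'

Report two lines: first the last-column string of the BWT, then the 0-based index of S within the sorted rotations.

Answer: nnooi$
5

Derivation:
All 6 rotations (rotation i = S[i:]+S[:i]):
  rot[0] = onion$
  rot[1] = nion$o
  rot[2] = ion$on
  rot[3] = on$oni
  rot[4] = n$onio
  rot[5] = $onion
Sorted (with $ < everything):
  sorted[0] = $onion  (last char: 'n')
  sorted[1] = ion$on  (last char: 'n')
  sorted[2] = n$onio  (last char: 'o')
  sorted[3] = nion$o  (last char: 'o')
  sorted[4] = on$oni  (last char: 'i')
  sorted[5] = onion$  (last char: '$')
Last column: nnooi$
Original string S is at sorted index 5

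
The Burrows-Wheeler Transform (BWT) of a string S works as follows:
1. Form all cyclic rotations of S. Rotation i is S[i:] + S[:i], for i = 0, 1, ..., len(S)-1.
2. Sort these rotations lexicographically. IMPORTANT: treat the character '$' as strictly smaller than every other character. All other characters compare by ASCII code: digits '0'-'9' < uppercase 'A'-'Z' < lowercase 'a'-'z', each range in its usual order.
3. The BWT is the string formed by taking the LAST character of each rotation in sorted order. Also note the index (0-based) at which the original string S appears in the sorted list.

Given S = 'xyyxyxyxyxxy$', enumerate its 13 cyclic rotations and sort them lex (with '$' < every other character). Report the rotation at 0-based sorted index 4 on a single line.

All 13 rotations (rotation i = S[i:]+S[:i]):
  rot[0] = xyyxyxyxyxxy$
  rot[1] = yyxyxyxyxxy$x
  rot[2] = yxyxyxyxxy$xy
  rot[3] = xyxyxyxxy$xyy
  rot[4] = yxyxyxxy$xyyx
  rot[5] = xyxyxxy$xyyxy
  rot[6] = yxyxxy$xyyxyx
  rot[7] = xyxxy$xyyxyxy
  rot[8] = yxxy$xyyxyxyx
  rot[9] = xxy$xyyxyxyxy
  rot[10] = xy$xyyxyxyxyx
  rot[11] = y$xyyxyxyxyxx
  rot[12] = $xyyxyxyxyxxy
Sorted (with $ < everything):
  sorted[0] = $xyyxyxyxyxxy
  sorted[1] = xxy$xyyxyxyxy
  sorted[2] = xy$xyyxyxyxyx
  sorted[3] = xyxxy$xyyxyxy
  sorted[4] = xyxyxxy$xyyxy
  sorted[5] = xyxyxyxxy$xyy
  sorted[6] = xyyxyxyxyxxy$
  sorted[7] = y$xyyxyxyxyxx
  sorted[8] = yxxy$xyyxyxyx
  sorted[9] = yxyxxy$xyyxyx
  sorted[10] = yxyxyxxy$xyyx
  sorted[11] = yxyxyxyxxy$xy
  sorted[12] = yyxyxyxyxxy$x
sorted[4] = xyxyxxy$xyyxy

Answer: xyxyxxy$xyyxy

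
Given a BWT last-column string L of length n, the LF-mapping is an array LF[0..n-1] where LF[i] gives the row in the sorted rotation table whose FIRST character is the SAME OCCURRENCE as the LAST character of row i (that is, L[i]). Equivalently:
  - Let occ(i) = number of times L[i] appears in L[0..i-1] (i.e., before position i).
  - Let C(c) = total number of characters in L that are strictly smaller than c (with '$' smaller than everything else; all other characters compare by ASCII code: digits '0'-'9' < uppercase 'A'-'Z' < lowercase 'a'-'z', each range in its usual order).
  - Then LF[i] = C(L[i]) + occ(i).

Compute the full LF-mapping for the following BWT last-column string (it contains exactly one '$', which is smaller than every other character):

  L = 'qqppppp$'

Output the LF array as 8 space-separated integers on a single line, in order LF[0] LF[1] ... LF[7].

Char counts: '$':1, 'p':5, 'q':2
C (first-col start): C('$')=0, C('p')=1, C('q')=6
L[0]='q': occ=0, LF[0]=C('q')+0=6+0=6
L[1]='q': occ=1, LF[1]=C('q')+1=6+1=7
L[2]='p': occ=0, LF[2]=C('p')+0=1+0=1
L[3]='p': occ=1, LF[3]=C('p')+1=1+1=2
L[4]='p': occ=2, LF[4]=C('p')+2=1+2=3
L[5]='p': occ=3, LF[5]=C('p')+3=1+3=4
L[6]='p': occ=4, LF[6]=C('p')+4=1+4=5
L[7]='$': occ=0, LF[7]=C('$')+0=0+0=0

Answer: 6 7 1 2 3 4 5 0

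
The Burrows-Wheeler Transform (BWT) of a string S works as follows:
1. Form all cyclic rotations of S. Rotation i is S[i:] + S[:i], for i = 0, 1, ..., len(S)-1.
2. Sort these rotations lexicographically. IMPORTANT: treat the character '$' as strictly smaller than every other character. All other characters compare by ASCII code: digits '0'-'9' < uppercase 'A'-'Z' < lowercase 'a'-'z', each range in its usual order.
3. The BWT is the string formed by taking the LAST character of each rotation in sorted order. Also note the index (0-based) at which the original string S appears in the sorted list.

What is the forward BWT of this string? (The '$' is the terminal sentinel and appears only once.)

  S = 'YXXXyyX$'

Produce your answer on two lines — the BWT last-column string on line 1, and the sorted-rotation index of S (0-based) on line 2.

All 8 rotations (rotation i = S[i:]+S[:i]):
  rot[0] = YXXXyyX$
  rot[1] = XXXyyX$Y
  rot[2] = XXyyX$YX
  rot[3] = XyyX$YXX
  rot[4] = yyX$YXXX
  rot[5] = yX$YXXXy
  rot[6] = X$YXXXyy
  rot[7] = $YXXXyyX
Sorted (with $ < everything):
  sorted[0] = $YXXXyyX  (last char: 'X')
  sorted[1] = X$YXXXyy  (last char: 'y')
  sorted[2] = XXXyyX$Y  (last char: 'Y')
  sorted[3] = XXyyX$YX  (last char: 'X')
  sorted[4] = XyyX$YXX  (last char: 'X')
  sorted[5] = YXXXyyX$  (last char: '$')
  sorted[6] = yX$YXXXy  (last char: 'y')
  sorted[7] = yyX$YXXX  (last char: 'X')
Last column: XyYXX$yX
Original string S is at sorted index 5

Answer: XyYXX$yX
5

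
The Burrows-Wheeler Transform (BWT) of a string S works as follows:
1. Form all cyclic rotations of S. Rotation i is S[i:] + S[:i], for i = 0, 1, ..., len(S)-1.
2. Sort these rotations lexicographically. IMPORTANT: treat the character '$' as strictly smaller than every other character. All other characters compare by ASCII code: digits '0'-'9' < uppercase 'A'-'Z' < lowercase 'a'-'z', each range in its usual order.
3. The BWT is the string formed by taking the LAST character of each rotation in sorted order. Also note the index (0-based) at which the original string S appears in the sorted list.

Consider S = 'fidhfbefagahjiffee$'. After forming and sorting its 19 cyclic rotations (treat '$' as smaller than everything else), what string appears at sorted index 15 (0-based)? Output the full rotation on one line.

All 19 rotations (rotation i = S[i:]+S[:i]):
  rot[0] = fidhfbefagahjiffee$
  rot[1] = idhfbefagahjiffee$f
  rot[2] = dhfbefagahjiffee$fi
  rot[3] = hfbefagahjiffee$fid
  rot[4] = fbefagahjiffee$fidh
  rot[5] = befagahjiffee$fidhf
  rot[6] = efagahjiffee$fidhfb
  rot[7] = fagahjiffee$fidhfbe
  rot[8] = agahjiffee$fidhfbef
  rot[9] = gahjiffee$fidhfbefa
  rot[10] = ahjiffee$fidhfbefag
  rot[11] = hjiffee$fidhfbefaga
  rot[12] = jiffee$fidhfbefagah
  rot[13] = iffee$fidhfbefagahj
  rot[14] = ffee$fidhfbefagahji
  rot[15] = fee$fidhfbefagahjif
  rot[16] = ee$fidhfbefagahjiff
  rot[17] = e$fidhfbefagahjiffe
  rot[18] = $fidhfbefagahjiffee
Sorted (with $ < everything):
  sorted[0] = $fidhfbefagahjiffee
  sorted[1] = agahjiffee$fidhfbef
  sorted[2] = ahjiffee$fidhfbefag
  sorted[3] = befagahjiffee$fidhf
  sorted[4] = dhfbefagahjiffee$fi
  sorted[5] = e$fidhfbefagahjiffe
  sorted[6] = ee$fidhfbefagahjiff
  sorted[7] = efagahjiffee$fidhfb
  sorted[8] = fagahjiffee$fidhfbe
  sorted[9] = fbefagahjiffee$fidh
  sorted[10] = fee$fidhfbefagahjif
  sorted[11] = ffee$fidhfbefagahji
  sorted[12] = fidhfbefagahjiffee$
  sorted[13] = gahjiffee$fidhfbefa
  sorted[14] = hfbefagahjiffee$fid
  sorted[15] = hjiffee$fidhfbefaga
  sorted[16] = idhfbefagahjiffee$f
  sorted[17] = iffee$fidhfbefagahj
  sorted[18] = jiffee$fidhfbefagah
sorted[15] = hjiffee$fidhfbefaga

Answer: hjiffee$fidhfbefaga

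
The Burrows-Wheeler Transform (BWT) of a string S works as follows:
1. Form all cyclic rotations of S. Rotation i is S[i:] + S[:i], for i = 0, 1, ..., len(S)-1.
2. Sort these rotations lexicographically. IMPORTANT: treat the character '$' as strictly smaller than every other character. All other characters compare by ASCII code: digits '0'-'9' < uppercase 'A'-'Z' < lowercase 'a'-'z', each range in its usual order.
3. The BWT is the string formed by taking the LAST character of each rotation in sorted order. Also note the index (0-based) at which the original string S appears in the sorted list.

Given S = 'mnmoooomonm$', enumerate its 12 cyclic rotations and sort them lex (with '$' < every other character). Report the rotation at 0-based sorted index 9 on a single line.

All 12 rotations (rotation i = S[i:]+S[:i]):
  rot[0] = mnmoooomonm$
  rot[1] = nmoooomonm$m
  rot[2] = moooomonm$mn
  rot[3] = oooomonm$mnm
  rot[4] = ooomonm$mnmo
  rot[5] = oomonm$mnmoo
  rot[6] = omonm$mnmooo
  rot[7] = monm$mnmoooo
  rot[8] = onm$mnmoooom
  rot[9] = nm$mnmoooomo
  rot[10] = m$mnmoooomon
  rot[11] = $mnmoooomonm
Sorted (with $ < everything):
  sorted[0] = $mnmoooomonm
  sorted[1] = m$mnmoooomon
  sorted[2] = mnmoooomonm$
  sorted[3] = monm$mnmoooo
  sorted[4] = moooomonm$mn
  sorted[5] = nm$mnmoooomo
  sorted[6] = nmoooomonm$m
  sorted[7] = omonm$mnmooo
  sorted[8] = onm$mnmoooom
  sorted[9] = oomonm$mnmoo
  sorted[10] = ooomonm$mnmo
  sorted[11] = oooomonm$mnm
sorted[9] = oomonm$mnmoo

Answer: oomonm$mnmoo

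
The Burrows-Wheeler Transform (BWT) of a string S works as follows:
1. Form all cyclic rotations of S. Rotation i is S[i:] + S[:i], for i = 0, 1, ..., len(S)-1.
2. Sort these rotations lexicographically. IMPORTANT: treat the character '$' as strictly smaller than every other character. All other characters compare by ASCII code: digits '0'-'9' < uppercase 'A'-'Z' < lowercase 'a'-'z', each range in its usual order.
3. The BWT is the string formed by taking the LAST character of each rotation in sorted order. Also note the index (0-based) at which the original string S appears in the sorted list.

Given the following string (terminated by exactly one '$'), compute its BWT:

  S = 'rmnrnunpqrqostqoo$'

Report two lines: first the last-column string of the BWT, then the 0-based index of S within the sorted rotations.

All 18 rotations (rotation i = S[i:]+S[:i]):
  rot[0] = rmnrnunpqrqostqoo$
  rot[1] = mnrnunpqrqostqoo$r
  rot[2] = nrnunpqrqostqoo$rm
  rot[3] = rnunpqrqostqoo$rmn
  rot[4] = nunpqrqostqoo$rmnr
  rot[5] = unpqrqostqoo$rmnrn
  rot[6] = npqrqostqoo$rmnrnu
  rot[7] = pqrqostqoo$rmnrnun
  rot[8] = qrqostqoo$rmnrnunp
  rot[9] = rqostqoo$rmnrnunpq
  rot[10] = qostqoo$rmnrnunpqr
  rot[11] = ostqoo$rmnrnunpqrq
  rot[12] = stqoo$rmnrnunpqrqo
  rot[13] = tqoo$rmnrnunpqrqos
  rot[14] = qoo$rmnrnunpqrqost
  rot[15] = oo$rmnrnunpqrqostq
  rot[16] = o$rmnrnunpqrqostqo
  rot[17] = $rmnrnunpqrqostqoo
Sorted (with $ < everything):
  sorted[0] = $rmnrnunpqrqostqoo  (last char: 'o')
  sorted[1] = mnrnunpqrqostqoo$r  (last char: 'r')
  sorted[2] = npqrqostqoo$rmnrnu  (last char: 'u')
  sorted[3] = nrnunpqrqostqoo$rm  (last char: 'm')
  sorted[4] = nunpqrqostqoo$rmnr  (last char: 'r')
  sorted[5] = o$rmnrnunpqrqostqo  (last char: 'o')
  sorted[6] = oo$rmnrnunpqrqostq  (last char: 'q')
  sorted[7] = ostqoo$rmnrnunpqrq  (last char: 'q')
  sorted[8] = pqrqostqoo$rmnrnun  (last char: 'n')
  sorted[9] = qoo$rmnrnunpqrqost  (last char: 't')
  sorted[10] = qostqoo$rmnrnunpqr  (last char: 'r')
  sorted[11] = qrqostqoo$rmnrnunp  (last char: 'p')
  sorted[12] = rmnrnunpqrqostqoo$  (last char: '$')
  sorted[13] = rnunpqrqostqoo$rmn  (last char: 'n')
  sorted[14] = rqostqoo$rmnrnunpq  (last char: 'q')
  sorted[15] = stqoo$rmnrnunpqrqo  (last char: 'o')
  sorted[16] = tqoo$rmnrnunpqrqos  (last char: 's')
  sorted[17] = unpqrqostqoo$rmnrn  (last char: 'n')
Last column: orumroqqntrp$nqosn
Original string S is at sorted index 12

Answer: orumroqqntrp$nqosn
12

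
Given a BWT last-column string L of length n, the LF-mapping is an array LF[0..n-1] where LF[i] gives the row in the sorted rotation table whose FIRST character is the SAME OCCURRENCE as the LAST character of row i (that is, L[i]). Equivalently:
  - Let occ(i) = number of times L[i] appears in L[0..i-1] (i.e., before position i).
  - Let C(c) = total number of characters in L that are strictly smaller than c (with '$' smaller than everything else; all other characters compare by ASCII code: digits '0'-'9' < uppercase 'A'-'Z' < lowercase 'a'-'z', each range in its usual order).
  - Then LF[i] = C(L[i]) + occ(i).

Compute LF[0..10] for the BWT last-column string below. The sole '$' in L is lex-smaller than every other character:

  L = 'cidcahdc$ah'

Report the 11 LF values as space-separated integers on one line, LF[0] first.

Char counts: '$':1, 'a':2, 'c':3, 'd':2, 'h':2, 'i':1
C (first-col start): C('$')=0, C('a')=1, C('c')=3, C('d')=6, C('h')=8, C('i')=10
L[0]='c': occ=0, LF[0]=C('c')+0=3+0=3
L[1]='i': occ=0, LF[1]=C('i')+0=10+0=10
L[2]='d': occ=0, LF[2]=C('d')+0=6+0=6
L[3]='c': occ=1, LF[3]=C('c')+1=3+1=4
L[4]='a': occ=0, LF[4]=C('a')+0=1+0=1
L[5]='h': occ=0, LF[5]=C('h')+0=8+0=8
L[6]='d': occ=1, LF[6]=C('d')+1=6+1=7
L[7]='c': occ=2, LF[7]=C('c')+2=3+2=5
L[8]='$': occ=0, LF[8]=C('$')+0=0+0=0
L[9]='a': occ=1, LF[9]=C('a')+1=1+1=2
L[10]='h': occ=1, LF[10]=C('h')+1=8+1=9

Answer: 3 10 6 4 1 8 7 5 0 2 9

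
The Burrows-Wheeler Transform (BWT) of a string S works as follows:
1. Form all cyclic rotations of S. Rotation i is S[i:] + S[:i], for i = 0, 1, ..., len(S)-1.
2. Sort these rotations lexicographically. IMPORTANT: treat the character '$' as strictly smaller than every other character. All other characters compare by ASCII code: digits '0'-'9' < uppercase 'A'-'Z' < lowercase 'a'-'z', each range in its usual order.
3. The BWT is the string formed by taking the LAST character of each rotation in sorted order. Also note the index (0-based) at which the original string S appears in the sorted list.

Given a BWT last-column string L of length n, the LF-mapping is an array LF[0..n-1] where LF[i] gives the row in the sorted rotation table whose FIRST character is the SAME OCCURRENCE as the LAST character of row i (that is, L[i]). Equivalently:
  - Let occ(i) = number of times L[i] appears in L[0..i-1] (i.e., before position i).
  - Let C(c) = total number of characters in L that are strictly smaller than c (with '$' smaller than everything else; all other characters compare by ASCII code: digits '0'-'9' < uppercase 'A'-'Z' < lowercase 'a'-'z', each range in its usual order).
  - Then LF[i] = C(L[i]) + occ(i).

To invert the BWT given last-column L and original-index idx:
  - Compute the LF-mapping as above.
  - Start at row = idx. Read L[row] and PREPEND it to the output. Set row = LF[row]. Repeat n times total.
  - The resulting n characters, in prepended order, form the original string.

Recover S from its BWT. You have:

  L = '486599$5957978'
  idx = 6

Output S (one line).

Answer: 7958996557984$

Derivation:
LF mapping: 1 8 5 2 10 11 0 3 12 4 6 13 7 9
Walk LF starting at row 6, prepending L[row]:
  step 1: row=6, L[6]='$', prepend. Next row=LF[6]=0
  step 2: row=0, L[0]='4', prepend. Next row=LF[0]=1
  step 3: row=1, L[1]='8', prepend. Next row=LF[1]=8
  step 4: row=8, L[8]='9', prepend. Next row=LF[8]=12
  step 5: row=12, L[12]='7', prepend. Next row=LF[12]=7
  step 6: row=7, L[7]='5', prepend. Next row=LF[7]=3
  step 7: row=3, L[3]='5', prepend. Next row=LF[3]=2
  step 8: row=2, L[2]='6', prepend. Next row=LF[2]=5
  step 9: row=5, L[5]='9', prepend. Next row=LF[5]=11
  step 10: row=11, L[11]='9', prepend. Next row=LF[11]=13
  step 11: row=13, L[13]='8', prepend. Next row=LF[13]=9
  step 12: row=9, L[9]='5', prepend. Next row=LF[9]=4
  step 13: row=4, L[4]='9', prepend. Next row=LF[4]=10
  step 14: row=10, L[10]='7', prepend. Next row=LF[10]=6
Reversed output: 7958996557984$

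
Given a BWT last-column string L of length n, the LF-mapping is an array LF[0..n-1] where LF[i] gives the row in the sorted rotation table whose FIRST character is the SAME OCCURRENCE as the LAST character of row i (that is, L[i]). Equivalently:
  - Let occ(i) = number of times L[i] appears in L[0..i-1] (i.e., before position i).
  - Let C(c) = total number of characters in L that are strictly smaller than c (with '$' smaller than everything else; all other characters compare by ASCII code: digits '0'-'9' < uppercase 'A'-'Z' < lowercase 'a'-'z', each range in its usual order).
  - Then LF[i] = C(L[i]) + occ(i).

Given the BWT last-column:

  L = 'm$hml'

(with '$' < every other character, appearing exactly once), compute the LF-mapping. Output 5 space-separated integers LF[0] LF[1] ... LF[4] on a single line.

Char counts: '$':1, 'h':1, 'l':1, 'm':2
C (first-col start): C('$')=0, C('h')=1, C('l')=2, C('m')=3
L[0]='m': occ=0, LF[0]=C('m')+0=3+0=3
L[1]='$': occ=0, LF[1]=C('$')+0=0+0=0
L[2]='h': occ=0, LF[2]=C('h')+0=1+0=1
L[3]='m': occ=1, LF[3]=C('m')+1=3+1=4
L[4]='l': occ=0, LF[4]=C('l')+0=2+0=2

Answer: 3 0 1 4 2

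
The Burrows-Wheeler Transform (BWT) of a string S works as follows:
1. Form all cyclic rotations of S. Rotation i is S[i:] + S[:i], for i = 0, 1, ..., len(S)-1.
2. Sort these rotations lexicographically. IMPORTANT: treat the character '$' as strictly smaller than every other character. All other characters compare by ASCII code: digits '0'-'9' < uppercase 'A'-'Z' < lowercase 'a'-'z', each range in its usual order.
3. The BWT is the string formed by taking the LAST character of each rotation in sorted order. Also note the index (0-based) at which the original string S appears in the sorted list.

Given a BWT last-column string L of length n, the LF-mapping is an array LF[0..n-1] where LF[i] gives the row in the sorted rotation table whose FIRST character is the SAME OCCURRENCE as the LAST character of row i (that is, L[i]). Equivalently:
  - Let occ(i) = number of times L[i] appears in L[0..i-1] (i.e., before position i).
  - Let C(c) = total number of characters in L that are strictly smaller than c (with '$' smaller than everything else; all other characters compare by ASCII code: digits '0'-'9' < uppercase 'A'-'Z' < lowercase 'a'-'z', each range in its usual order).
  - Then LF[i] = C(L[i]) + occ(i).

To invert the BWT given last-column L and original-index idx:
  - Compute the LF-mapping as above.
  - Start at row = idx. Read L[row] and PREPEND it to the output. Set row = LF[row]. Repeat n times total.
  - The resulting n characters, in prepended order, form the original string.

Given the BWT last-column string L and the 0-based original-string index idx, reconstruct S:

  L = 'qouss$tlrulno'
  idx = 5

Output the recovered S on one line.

Answer: ousolrsnultq$

Derivation:
LF mapping: 6 4 11 8 9 0 10 1 7 12 2 3 5
Walk LF starting at row 5, prepending L[row]:
  step 1: row=5, L[5]='$', prepend. Next row=LF[5]=0
  step 2: row=0, L[0]='q', prepend. Next row=LF[0]=6
  step 3: row=6, L[6]='t', prepend. Next row=LF[6]=10
  step 4: row=10, L[10]='l', prepend. Next row=LF[10]=2
  step 5: row=2, L[2]='u', prepend. Next row=LF[2]=11
  step 6: row=11, L[11]='n', prepend. Next row=LF[11]=3
  step 7: row=3, L[3]='s', prepend. Next row=LF[3]=8
  step 8: row=8, L[8]='r', prepend. Next row=LF[8]=7
  step 9: row=7, L[7]='l', prepend. Next row=LF[7]=1
  step 10: row=1, L[1]='o', prepend. Next row=LF[1]=4
  step 11: row=4, L[4]='s', prepend. Next row=LF[4]=9
  step 12: row=9, L[9]='u', prepend. Next row=LF[9]=12
  step 13: row=12, L[12]='o', prepend. Next row=LF[12]=5
Reversed output: ousolrsnultq$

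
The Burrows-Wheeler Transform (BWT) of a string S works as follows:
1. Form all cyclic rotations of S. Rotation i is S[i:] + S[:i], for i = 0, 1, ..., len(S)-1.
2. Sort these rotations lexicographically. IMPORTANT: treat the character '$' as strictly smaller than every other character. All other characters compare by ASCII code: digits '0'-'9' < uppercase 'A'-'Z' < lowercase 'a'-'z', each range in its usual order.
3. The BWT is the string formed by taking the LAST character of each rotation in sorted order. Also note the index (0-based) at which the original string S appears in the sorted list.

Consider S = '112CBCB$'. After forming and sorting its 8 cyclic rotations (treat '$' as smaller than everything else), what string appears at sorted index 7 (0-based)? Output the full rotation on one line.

All 8 rotations (rotation i = S[i:]+S[:i]):
  rot[0] = 112CBCB$
  rot[1] = 12CBCB$1
  rot[2] = 2CBCB$11
  rot[3] = CBCB$112
  rot[4] = BCB$112C
  rot[5] = CB$112CB
  rot[6] = B$112CBC
  rot[7] = $112CBCB
Sorted (with $ < everything):
  sorted[0] = $112CBCB
  sorted[1] = 112CBCB$
  sorted[2] = 12CBCB$1
  sorted[3] = 2CBCB$11
  sorted[4] = B$112CBC
  sorted[5] = BCB$112C
  sorted[6] = CB$112CB
  sorted[7] = CBCB$112
sorted[7] = CBCB$112

Answer: CBCB$112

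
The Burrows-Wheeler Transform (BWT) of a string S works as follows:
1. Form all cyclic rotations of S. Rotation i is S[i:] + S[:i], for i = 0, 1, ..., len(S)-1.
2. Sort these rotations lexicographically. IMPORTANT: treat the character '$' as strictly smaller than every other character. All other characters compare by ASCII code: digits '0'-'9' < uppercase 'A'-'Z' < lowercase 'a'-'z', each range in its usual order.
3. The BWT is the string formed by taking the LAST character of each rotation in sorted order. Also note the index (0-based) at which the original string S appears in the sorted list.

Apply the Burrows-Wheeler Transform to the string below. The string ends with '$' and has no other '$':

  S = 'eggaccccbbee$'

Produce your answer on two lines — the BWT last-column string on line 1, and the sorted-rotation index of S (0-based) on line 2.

All 13 rotations (rotation i = S[i:]+S[:i]):
  rot[0] = eggaccccbbee$
  rot[1] = ggaccccbbee$e
  rot[2] = gaccccbbee$eg
  rot[3] = accccbbee$egg
  rot[4] = ccccbbee$egga
  rot[5] = cccbbee$eggac
  rot[6] = ccbbee$eggacc
  rot[7] = cbbee$eggaccc
  rot[8] = bbee$eggacccc
  rot[9] = bee$eggaccccb
  rot[10] = ee$eggaccccbb
  rot[11] = e$eggaccccbbe
  rot[12] = $eggaccccbbee
Sorted (with $ < everything):
  sorted[0] = $eggaccccbbee  (last char: 'e')
  sorted[1] = accccbbee$egg  (last char: 'g')
  sorted[2] = bbee$eggacccc  (last char: 'c')
  sorted[3] = bee$eggaccccb  (last char: 'b')
  sorted[4] = cbbee$eggaccc  (last char: 'c')
  sorted[5] = ccbbee$eggacc  (last char: 'c')
  sorted[6] = cccbbee$eggac  (last char: 'c')
  sorted[7] = ccccbbee$egga  (last char: 'a')
  sorted[8] = e$eggaccccbbe  (last char: 'e')
  sorted[9] = ee$eggaccccbb  (last char: 'b')
  sorted[10] = eggaccccbbee$  (last char: '$')
  sorted[11] = gaccccbbee$eg  (last char: 'g')
  sorted[12] = ggaccccbbee$e  (last char: 'e')
Last column: egcbcccaeb$ge
Original string S is at sorted index 10

Answer: egcbcccaeb$ge
10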